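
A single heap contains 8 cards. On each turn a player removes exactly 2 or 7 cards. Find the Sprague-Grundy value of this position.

Compute g(0), g(1), … for moves {2, 7}:
k:     0  1  2  3  4  5  6  7  8
g(k):  0  0  1  1  0  0  1  1  2
So g(8) = 2.

2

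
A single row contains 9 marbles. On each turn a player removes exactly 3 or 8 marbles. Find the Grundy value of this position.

1

Compute g(0), g(1), … for moves {3, 8}:
k:     0  1  2  3  4  5  6  7  8  9
g(k):  0  0  0  1  1  1  0  0  2  1
So g(9) = 1.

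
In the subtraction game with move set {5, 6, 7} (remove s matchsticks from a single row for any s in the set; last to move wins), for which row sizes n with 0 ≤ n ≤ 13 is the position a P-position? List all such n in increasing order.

Grundy values for subtraction set {5, 6, 7}:
k:     0  1  2  3  4  5  6  7  8  9 10 11 12 13
g(k):  0  0  0  0  0  1  1  1  1  1  2  2  0  0
The P-positions (g = 0) in 0..13 are 0, 1, 2, 3, 4, 12, 13.

0, 1, 2, 3, 4, 12, 13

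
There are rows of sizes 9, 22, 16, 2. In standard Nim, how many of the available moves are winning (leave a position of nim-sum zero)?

Bitwise XOR of the heap sizes:
  01001  (9)
  10110  (22)
  10000  (16)
  00010  (2)
  -----
  01101  (13)
The overall nim-sum is X = 13. A row of size p has a winning move iff p XOR X < p (reduce it to p XOR X).
  9: 9 XOR 13 = 4 < 9 — winning move (to 4).
  22: 22 XOR 13 = 27 ≥ 22 — no move.
  16: 16 XOR 13 = 29 ≥ 16 — no move.
  2: 2 XOR 13 = 15 ≥ 2 — no move.
That gives 1 winning move.

1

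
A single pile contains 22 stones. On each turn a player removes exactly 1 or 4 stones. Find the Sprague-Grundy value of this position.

Grundy values for subtraction set {1, 4}:
k:     0  1  2  3  4  5  6  7  8  9 10 11 12 13 14 15 16 17 18 19 20 21 22
g(k):  0  1  0  1  2  0  1  0  1  2  0  1  0  1  2  0  1  0  1  2  0  1  0
So g(22) = 0.

0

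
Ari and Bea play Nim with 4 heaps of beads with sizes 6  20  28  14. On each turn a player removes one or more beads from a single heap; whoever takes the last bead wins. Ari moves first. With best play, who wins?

Compute the nim-sum pairwise:
6 ⊕ 20 = 18
18 ⊕ 28 = 14
14 ⊕ 14 = 0
The nim-sum is 0, so this is a P-position: the player to move is in a losing position under optimal play; Ari is about to move from it and so loses — Bea wins.

Bea wins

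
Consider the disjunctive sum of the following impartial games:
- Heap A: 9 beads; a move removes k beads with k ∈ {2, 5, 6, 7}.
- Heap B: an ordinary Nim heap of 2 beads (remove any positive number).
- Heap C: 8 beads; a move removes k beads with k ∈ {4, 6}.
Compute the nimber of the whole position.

2

Build the Grundy sequence for heap A with g(k) = mex{g(k−s) : s ∈ {2, 5, 6, 7}, s ≤ k}:
k:     0  1  2  3  4  5  6  7  8  9
g(k):  0  0  1  1  0  2  1  3  2  2
So g(9) = 2.
Heap B is a plain Nim heap of size 2, so its Grundy value is 2.
Build the Grundy sequence for heap C with g(k) = mex{g(k−s) : s ∈ {4, 6}, s ≤ k}:
g(0) = mex{} = 0
g(1) = mex{} = 0
g(2) = mex{} = 0
g(3) = mex{} = 0
g(4) = mex{0} = 1
g(5) = mex{0} = 1
g(6) = mex{0} = 1
g(7) = mex{0} = 1
g(8) = mex{0,1} = 2
So g(8) = 2.
The value of a disjunctive sum is the nim-sum of the parts.
Combined value = 2 XOR 2 XOR 2 = 2.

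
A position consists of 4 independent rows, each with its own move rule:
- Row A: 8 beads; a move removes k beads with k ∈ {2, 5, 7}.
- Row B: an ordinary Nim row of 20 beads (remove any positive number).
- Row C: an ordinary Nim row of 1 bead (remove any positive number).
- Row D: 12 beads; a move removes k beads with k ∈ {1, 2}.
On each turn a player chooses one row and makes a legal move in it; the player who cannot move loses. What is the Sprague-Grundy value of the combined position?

23

Build the Grundy sequence for row A with g(k) = mex{g(k−s) : s ∈ {2, 5, 7}, s ≤ k}:
g(0) = mex{} = 0
g(1) = mex{} = 0
g(2) = mex{0} = 1
g(3) = mex{0} = 1
g(4) = mex{1} = 0
g(5) = mex{0,1} = 2
g(6) = mex{0} = 1
g(7) = mex{0,1,2} = 3
g(8) = mex{0,1} = 2
So g(8) = 2.
Row B is a plain Nim row of size 20, so its Grundy value is 20.
Row C is a plain Nim row of size 1, so its Grundy value is 1.
Grundy values for row D (subtraction set {1, 2}):
k:     0  1  2  3  4  5  6  7  8  9 10 11 12
g(k):  0  1  2  0  1  2  0  1  2  0  1  2  0
So g(12) = 0.
The value of a disjunctive sum is the nim-sum of the parts.
Combined value = 2 XOR 20 XOR 1 XOR 0 = 23.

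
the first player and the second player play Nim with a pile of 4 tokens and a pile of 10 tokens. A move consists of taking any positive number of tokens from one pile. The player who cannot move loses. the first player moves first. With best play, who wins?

In binary:
  0100  (4)
  1010  (10)
  ----
  1110  (14)
The nim-sum is 14 ≠ 0, so this is an N-position: the player to move can win; the first player has a winning move.

the first player wins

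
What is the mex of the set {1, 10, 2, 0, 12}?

The values 0, 1, 2 are all present; 3 is the first non-negative integer missing from the set.

3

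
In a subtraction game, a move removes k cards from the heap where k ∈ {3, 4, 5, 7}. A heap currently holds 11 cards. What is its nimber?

0

Compute g(0), g(1), … for moves {3, 4, 5, 7}:
g(0) = mex{} = 0
g(1) = mex{} = 0
g(2) = mex{} = 0
g(3) = mex{0} = 1
g(4) = mex{0} = 1
g(5) = mex{0} = 1
g(6) = mex{0,1} = 2
g(7) = mex{0,1} = 2
g(8) = mex{0,1} = 2
g(9) = mex{0,1,2} = 3
g(10) = mex{1,2} = 0
g(11) = mex{1,2} = 0
So g(11) = 0.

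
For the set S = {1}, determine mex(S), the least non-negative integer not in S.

0

0 is not in the set, so the mex is 0.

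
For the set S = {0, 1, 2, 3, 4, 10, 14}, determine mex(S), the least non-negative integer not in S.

The values 0, 1, 2, 3, 4 are all present; 5 is the first non-negative integer missing from the set.

5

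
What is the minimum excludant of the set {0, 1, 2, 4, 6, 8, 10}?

3

The values 0, 1, 2 are all present; 3 is the first non-negative integer missing from the set.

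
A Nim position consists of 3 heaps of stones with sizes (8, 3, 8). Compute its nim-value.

3

Nim-sum: 8 ^ 3 ^ 8 = 3.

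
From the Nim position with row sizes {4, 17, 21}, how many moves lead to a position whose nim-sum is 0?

0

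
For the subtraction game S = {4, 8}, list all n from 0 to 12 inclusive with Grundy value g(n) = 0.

0, 1, 2, 3, 12

Compute g(0), g(1), … for moves {4, 8}:
g(0) = mex{} = 0
g(1) = mex{} = 0
g(2) = mex{} = 0
g(3) = mex{} = 0
g(4) = mex{0} = 1
g(5) = mex{0} = 1
g(6) = mex{0} = 1
g(7) = mex{0} = 1
g(8) = mex{0,1} = 2
g(9) = mex{0,1} = 2
g(10) = mex{0,1} = 2
g(11) = mex{0,1} = 2
g(12) = mex{1,2} = 0
The P-positions (g = 0) in 0..12 are 0, 1, 2, 3, 12.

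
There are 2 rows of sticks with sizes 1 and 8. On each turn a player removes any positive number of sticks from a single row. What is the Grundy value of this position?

9

Nim-sum: 1 ⊕ 8 = 9.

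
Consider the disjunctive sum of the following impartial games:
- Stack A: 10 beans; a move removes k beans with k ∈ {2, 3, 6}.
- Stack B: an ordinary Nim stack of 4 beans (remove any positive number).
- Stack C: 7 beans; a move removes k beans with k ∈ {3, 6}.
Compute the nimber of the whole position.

Grundy values for stack A (subtraction set {2, 3, 6}):
g(0) = mex{} = 0
g(1) = mex{} = 0
g(2) = mex{0} = 1
g(3) = mex{0} = 1
g(4) = mex{0,1} = 2
g(5) = mex{1} = 0
g(6) = mex{0,1,2} = 3
g(7) = mex{0,2} = 1
g(8) = mex{0,1,3} = 2
g(9) = mex{1,3} = 0
g(10) = mex{1,2} = 0
So g(10) = 0.
Stack B is a plain Nim stack of size 4, so its Grundy value is 4.
Build the Grundy sequence for stack C with g(k) = mex{g(k−s) : s ∈ {3, 6}, s ≤ k}:
g(0) = mex{} = 0
g(1) = mex{} = 0
g(2) = mex{} = 0
g(3) = mex{0} = 1
g(4) = mex{0} = 1
g(5) = mex{0} = 1
g(6) = mex{0,1} = 2
g(7) = mex{0,1} = 2
So g(7) = 2.
By the Sprague-Grundy theorem, the Grundy value of a sum of independent games is the XOR of the component values.
Combined value = 0 ⊕ 4 ⊕ 2 = 6.

6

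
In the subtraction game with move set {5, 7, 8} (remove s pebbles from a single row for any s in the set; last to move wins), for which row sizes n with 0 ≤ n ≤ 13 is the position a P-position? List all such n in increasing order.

0, 1, 2, 3, 4, 13

Build the Grundy sequence with g(k) = mex{g(k−s) : s ∈ {5, 7, 8}, s ≤ k}:
g(0) = mex{} = 0
g(1) = mex{} = 0
g(2) = mex{} = 0
g(3) = mex{} = 0
g(4) = mex{} = 0
g(5) = mex{0} = 1
g(6) = mex{0} = 1
g(7) = mex{0} = 1
g(8) = mex{0} = 1
g(9) = mex{0} = 1
g(10) = mex{0,1} = 2
g(11) = mex{0,1} = 2
g(12) = mex{0,1} = 2
g(13) = mex{1} = 0
The P-positions (g = 0) in 0..13 are 0, 1, 2, 3, 4, 13.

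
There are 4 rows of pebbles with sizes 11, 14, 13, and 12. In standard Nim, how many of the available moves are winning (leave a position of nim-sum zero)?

3

Write each in binary and XOR column by column:
  1011  (11)
  1110  (14)
  1101  (13)
  1100  (12)
  ----
  0100  (4)
The overall nim-sum is X = 4. A row of size p has a winning move iff p XOR X < p (reduce it to p XOR X).
  11: 11 XOR 4 = 15 ≥ 11 — no move.
  14: 14 XOR 4 = 10 < 14 — winning move (to 10).
  13: 13 XOR 4 = 9 < 13 — winning move (to 9).
  12: 12 XOR 4 = 8 < 12 — winning move (to 8).
That gives 3 winning moves.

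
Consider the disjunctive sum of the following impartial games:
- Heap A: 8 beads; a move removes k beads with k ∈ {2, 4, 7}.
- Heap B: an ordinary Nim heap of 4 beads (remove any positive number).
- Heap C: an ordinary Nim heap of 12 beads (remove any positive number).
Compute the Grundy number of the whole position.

9

For heap A, compute g(0), g(1), … with moves {2, 4, 7}:
k:     0  1  2  3  4  5  6  7  8
g(k):  0  0  1  1  2  2  0  3  1
So g(8) = 1.
Heap B is a plain Nim heap of size 4, so its Grundy value is 4.
Heap C is a plain Nim heap of size 12, so its Grundy value is 12.
By the Sprague-Grundy theorem, the Grundy value of a sum of independent games is the XOR of the component values.
Combined value = 1 XOR 4 XOR 12 = 9.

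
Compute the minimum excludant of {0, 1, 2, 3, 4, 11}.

The values 0, 1, 2, 3, 4 are all present; 5 is the first non-negative integer missing from the set.

5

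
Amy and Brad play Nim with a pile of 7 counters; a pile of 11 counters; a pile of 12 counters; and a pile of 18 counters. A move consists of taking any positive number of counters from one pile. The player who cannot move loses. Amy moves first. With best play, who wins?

Amy wins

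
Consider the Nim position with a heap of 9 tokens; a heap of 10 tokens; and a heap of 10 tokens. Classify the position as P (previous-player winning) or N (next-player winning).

Nim-sum: 9 ^ 10 ^ 10 = 9.
The nim-sum is 9 ≠ 0, so this is an N-position: the player to move can win.

N-position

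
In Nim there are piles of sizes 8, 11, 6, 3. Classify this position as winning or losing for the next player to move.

Winning position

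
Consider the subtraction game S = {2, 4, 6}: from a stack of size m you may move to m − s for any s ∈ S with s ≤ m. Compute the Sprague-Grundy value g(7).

Build the Grundy sequence with g(k) = mex{g(k−s) : s ∈ {2, 4, 6}, s ≤ k}:
g(0) = mex{} = 0
g(1) = mex{} = 0
g(2) = mex{0} = 1
g(3) = mex{0} = 1
g(4) = mex{0,1} = 2
g(5) = mex{0,1} = 2
g(6) = mex{0,1,2} = 3
g(7) = mex{0,1,2} = 3
So g(7) = 3.

3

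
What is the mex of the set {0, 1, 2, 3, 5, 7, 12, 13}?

4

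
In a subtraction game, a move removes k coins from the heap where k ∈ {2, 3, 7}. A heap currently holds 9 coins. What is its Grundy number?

2

Compute g(0), g(1), … for moves {2, 3, 7}:
g(0) = mex{} = 0
g(1) = mex{} = 0
g(2) = mex{0} = 1
g(3) = mex{0} = 1
g(4) = mex{0,1} = 2
g(5) = mex{1} = 0
g(6) = mex{1,2} = 0
g(7) = mex{0,2} = 1
g(8) = mex{0} = 1
g(9) = mex{0,1} = 2
So g(9) = 2.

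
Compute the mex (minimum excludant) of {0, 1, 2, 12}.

The values 0, 1, 2 are all present; 3 is the first non-negative integer missing from the set.

3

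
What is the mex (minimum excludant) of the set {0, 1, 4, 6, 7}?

2

The values 0, 1 are all present; 2 is the first non-negative integer missing from the set.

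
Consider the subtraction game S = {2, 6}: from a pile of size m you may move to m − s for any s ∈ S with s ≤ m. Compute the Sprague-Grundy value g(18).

Compute g(0), g(1), … for moves {2, 6}:
k:     0  1  2  3  4  5  6  7  8  9 10 11 12 13 14 15 16 17 18
g(k):  0  0  1  1  0  0  1  1  0  0  1  1  0  0  1  1  0  0  1
So g(18) = 1.

1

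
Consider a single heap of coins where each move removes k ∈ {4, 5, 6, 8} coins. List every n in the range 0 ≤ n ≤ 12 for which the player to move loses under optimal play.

0, 1, 2, 3, 12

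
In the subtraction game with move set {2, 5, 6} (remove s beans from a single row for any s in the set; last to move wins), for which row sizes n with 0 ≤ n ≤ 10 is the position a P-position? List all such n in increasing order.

0, 1, 4, 8

Build the Grundy sequence with g(k) = mex{g(k−s) : s ∈ {2, 5, 6}, s ≤ k}:
k:     0  1  2  3  4  5  6  7  8  9 10
g(k):  0  0  1  1  0  2  1  3  0  2  1
The P-positions (g = 0) in 0..10 are 0, 1, 4, 8.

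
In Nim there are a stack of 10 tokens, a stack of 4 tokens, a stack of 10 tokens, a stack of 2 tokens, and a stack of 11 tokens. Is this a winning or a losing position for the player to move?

Nim-sum: 10 XOR 4 XOR 10 XOR 2 XOR 11 = 13.
The nim-sum is 13 ≠ 0, so this is an N-position: the player to move can win.

Winning position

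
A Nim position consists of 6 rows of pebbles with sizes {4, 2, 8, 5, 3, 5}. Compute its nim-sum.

Compute the nim-sum pairwise:
4 ^ 2 = 6
6 ^ 8 = 14
14 ^ 5 = 11
11 ^ 3 = 8
8 ^ 5 = 13

13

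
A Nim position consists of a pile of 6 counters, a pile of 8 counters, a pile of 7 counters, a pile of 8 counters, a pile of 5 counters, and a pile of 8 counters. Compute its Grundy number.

12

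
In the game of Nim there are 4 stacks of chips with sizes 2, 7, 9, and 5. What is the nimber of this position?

9

In binary:
  0010  (2)
  0111  (7)
  1001  (9)
  0101  (5)
  ----
  1001  (9)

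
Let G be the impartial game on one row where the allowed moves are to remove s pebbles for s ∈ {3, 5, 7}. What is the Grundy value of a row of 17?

2

Grundy values for subtraction set {3, 5, 7}:
k:     0  1  2  3  4  5  6  7  8  9 10 11 12 13 14 15 16 17
g(k):  0  0  0  1  1  1  2  2  2  3  0  0  0  1  1  1  2  2
So g(17) = 2.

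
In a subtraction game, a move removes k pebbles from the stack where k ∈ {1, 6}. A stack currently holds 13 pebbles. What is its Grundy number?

Build the Grundy sequence with g(k) = mex{g(k−s) : s ∈ {1, 6}, s ≤ k}:
g(0) = mex{} = 0
g(1) = mex{0} = 1
g(2) = mex{1} = 0
g(3) = mex{0} = 1
g(4) = mex{1} = 0
g(5) = mex{0} = 1
g(6) = mex{0,1} = 2
g(7) = mex{1,2} = 0
g(8) = mex{0} = 1
g(9) = mex{1} = 0
g(10) = mex{0} = 1
g(11) = mex{1} = 0
g(12) = mex{0,2} = 1
g(13) = mex{0,1} = 2
So g(13) = 2.

2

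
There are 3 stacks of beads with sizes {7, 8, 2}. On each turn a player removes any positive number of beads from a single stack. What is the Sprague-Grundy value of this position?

Compute the nim-sum pairwise:
7 XOR 8 = 15
15 XOR 2 = 13

13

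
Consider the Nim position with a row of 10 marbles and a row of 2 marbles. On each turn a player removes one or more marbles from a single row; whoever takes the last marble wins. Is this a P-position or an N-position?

N-position

Bitwise XOR of the heap sizes:
  1010  (10)
  0010  (2)
  ----
  1000  (8)
The nim-sum is 8 ≠ 0, so this is an N-position: the player to move can win.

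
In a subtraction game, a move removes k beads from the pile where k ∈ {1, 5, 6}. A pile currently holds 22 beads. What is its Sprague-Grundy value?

Grundy values for subtraction set {1, 5, 6}:
k:     0  1  2  3  4  5  6  7  8  9 10 11 12 13 14 15 16 17 18 19 20 21 22
g(k):  0  1  0  1  0  1  2  3  2  3  2  0  1  0  1  0  1  2  3  2  3  2  0
So g(22) = 0.

0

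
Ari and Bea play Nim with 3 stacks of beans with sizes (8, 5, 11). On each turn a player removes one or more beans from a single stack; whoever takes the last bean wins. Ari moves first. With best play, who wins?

Ari wins

In binary:
  1000  (8)
  0101  (5)
  1011  (11)
  ----
  0110  (6)
The nim-sum is 6 ≠ 0, so this is an N-position: the player to move can win; Ari has a winning move.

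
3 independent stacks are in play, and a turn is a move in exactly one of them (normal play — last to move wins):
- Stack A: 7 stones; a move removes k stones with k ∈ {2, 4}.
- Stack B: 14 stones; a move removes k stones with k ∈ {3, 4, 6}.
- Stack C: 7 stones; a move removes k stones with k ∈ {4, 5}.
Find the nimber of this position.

0

Build the Grundy sequence for stack A with g(k) = mex{g(k−s) : s ∈ {2, 4}, s ≤ k}:
g(0) = mex{} = 0
g(1) = mex{} = 0
g(2) = mex{0} = 1
g(3) = mex{0} = 1
g(4) = mex{0,1} = 2
g(5) = mex{0,1} = 2
g(6) = mex{1,2} = 0
g(7) = mex{1,2} = 0
So g(7) = 0.
For stack B, compute g(0), g(1), … with moves {3, 4, 6}:
k:     0  1  2  3  4  5  6  7  8  9 10 11 12 13 14
g(k):  0  0  0  1  1  1  2  2  2  0  0  0  1  1  1
So g(14) = 1.
Build the Grundy sequence for stack C with g(k) = mex{g(k−s) : s ∈ {4, 5}, s ≤ k}:
g(0) = mex{} = 0
g(1) = mex{} = 0
g(2) = mex{} = 0
g(3) = mex{} = 0
g(4) = mex{0} = 1
g(5) = mex{0} = 1
g(6) = mex{0} = 1
g(7) = mex{0} = 1
So g(7) = 1.
By the Sprague-Grundy theorem, the Grundy value of a sum of independent games is the XOR of the component values.
Combined value = 0 ⊕ 1 ⊕ 1 = 0.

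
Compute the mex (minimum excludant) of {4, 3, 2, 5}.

0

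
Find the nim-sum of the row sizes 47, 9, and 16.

54

In binary:
  101111  (47)
  001001  (9)
  010000  (16)
  ------
  110110  (54)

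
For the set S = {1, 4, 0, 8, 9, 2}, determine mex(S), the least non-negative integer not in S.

The values 0, 1, 2 are all present; 3 is the first non-negative integer missing from the set.

3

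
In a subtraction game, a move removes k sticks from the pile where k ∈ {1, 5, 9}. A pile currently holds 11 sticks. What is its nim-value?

1

Build the Grundy sequence with g(k) = mex{g(k−s) : s ∈ {1, 5, 9}, s ≤ k}:
g(0) = mex{} = 0
g(1) = mex{0} = 1
g(2) = mex{1} = 0
g(3) = mex{0} = 1
g(4) = mex{1} = 0
g(5) = mex{0} = 1
g(6) = mex{1} = 0
g(7) = mex{0} = 1
g(8) = mex{1} = 0
g(9) = mex{0} = 1
g(10) = mex{1} = 0
g(11) = mex{0} = 1
So g(11) = 1.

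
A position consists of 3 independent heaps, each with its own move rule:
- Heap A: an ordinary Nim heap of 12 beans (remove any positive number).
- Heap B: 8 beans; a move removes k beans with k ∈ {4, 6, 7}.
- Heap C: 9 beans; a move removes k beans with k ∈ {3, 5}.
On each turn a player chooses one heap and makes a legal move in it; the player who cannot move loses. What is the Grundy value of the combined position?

Heap A is a plain Nim heap of size 12, so its Grundy value is 12.
Grundy values for heap B (subtraction set {4, 6, 7}):
g(0) = mex{} = 0
g(1) = mex{} = 0
g(2) = mex{} = 0
g(3) = mex{} = 0
g(4) = mex{0} = 1
g(5) = mex{0} = 1
g(6) = mex{0} = 1
g(7) = mex{0} = 1
g(8) = mex{0,1} = 2
So g(8) = 2.
For heap C, compute g(0), g(1), … with moves {3, 5}:
g(0) = mex{} = 0
g(1) = mex{} = 0
g(2) = mex{} = 0
g(3) = mex{0} = 1
g(4) = mex{0} = 1
g(5) = mex{0} = 1
g(6) = mex{0,1} = 2
g(7) = mex{0,1} = 2
g(8) = mex{1} = 0
g(9) = mex{1,2} = 0
So g(9) = 0.
The value of a disjunctive sum is the nim-sum of the parts.
Combined value = 12 ⊕ 2 ⊕ 0 = 14.

14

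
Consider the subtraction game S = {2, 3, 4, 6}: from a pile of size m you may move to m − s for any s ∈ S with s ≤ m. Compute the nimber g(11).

Build the Grundy sequence with g(k) = mex{g(k−s) : s ∈ {2, 3, 4, 6}, s ≤ k}:
g(0) = mex{} = 0
g(1) = mex{} = 0
g(2) = mex{0} = 1
g(3) = mex{0} = 1
g(4) = mex{0,1} = 2
g(5) = mex{0,1} = 2
g(6) = mex{0,1,2} = 3
g(7) = mex{0,1,2} = 3
g(8) = mex{1,2,3} = 0
g(9) = mex{1,2,3} = 0
g(10) = mex{0,2,3} = 1
g(11) = mex{0,2,3} = 1
So g(11) = 1.

1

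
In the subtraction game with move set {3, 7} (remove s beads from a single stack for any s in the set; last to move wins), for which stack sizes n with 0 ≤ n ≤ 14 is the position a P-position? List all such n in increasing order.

0, 1, 2, 6, 10, 11, 12

Compute g(0), g(1), … for moves {3, 7}:
g(0) = mex{} = 0
g(1) = mex{} = 0
g(2) = mex{} = 0
g(3) = mex{0} = 1
g(4) = mex{0} = 1
g(5) = mex{0} = 1
g(6) = mex{1} = 0
g(7) = mex{0,1} = 2
g(8) = mex{0,1} = 2
g(9) = mex{0} = 1
g(10) = mex{1,2} = 0
g(11) = mex{1,2} = 0
g(12) = mex{1} = 0
g(13) = mex{0} = 1
g(14) = mex{0,2} = 1
The P-positions (g = 0) in 0..14 are 0, 1, 2, 6, 10, 11, 12.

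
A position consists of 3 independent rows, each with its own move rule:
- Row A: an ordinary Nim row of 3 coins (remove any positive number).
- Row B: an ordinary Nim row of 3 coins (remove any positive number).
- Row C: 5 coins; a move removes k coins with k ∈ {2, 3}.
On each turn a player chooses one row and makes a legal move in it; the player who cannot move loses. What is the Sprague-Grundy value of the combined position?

0

Row A is a plain Nim row of size 3, so its Grundy value is 3.
Row B is a plain Nim row of size 3, so its Grundy value is 3.
Grundy values for row C (subtraction set {2, 3}):
k:     0  1  2  3  4  5
g(k):  0  0  1  1  2  0
So g(5) = 0.
By the Sprague-Grundy theorem, the Grundy value of a sum of independent games is the XOR of the component values.
Combined value = 3 ⊕ 3 ⊕ 0 = 0.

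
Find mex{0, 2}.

0 is in the set but 1 is not, so the mex is 1.

1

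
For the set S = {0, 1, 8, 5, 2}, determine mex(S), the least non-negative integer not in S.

3

The values 0, 1, 2 are all present; 3 is the first non-negative integer missing from the set.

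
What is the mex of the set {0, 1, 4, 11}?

The values 0, 1 are all present; 2 is the first non-negative integer missing from the set.

2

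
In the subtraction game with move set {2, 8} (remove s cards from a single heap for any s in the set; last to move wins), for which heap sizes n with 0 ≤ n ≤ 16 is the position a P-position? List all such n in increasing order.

0, 1, 4, 5, 10, 11, 14, 15

Grundy values for subtraction set {2, 8}:
k:     0  1  2  3  4  5  6  7  8  9 10 11 12 13 14 15 16
g(k):  0  0  1  1  0  0  1  1  2  2  0  0  1  1  0  0  1
The P-positions (g = 0) in 0..16 are 0, 1, 4, 5, 10, 11, 14, 15.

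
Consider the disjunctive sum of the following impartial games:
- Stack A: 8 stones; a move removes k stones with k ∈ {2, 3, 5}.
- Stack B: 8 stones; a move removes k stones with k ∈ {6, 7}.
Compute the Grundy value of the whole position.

1

Build the Grundy sequence for stack A with g(k) = mex{g(k−s) : s ∈ {2, 3, 5}, s ≤ k}:
k:     0  1  2  3  4  5  6  7  8
g(k):  0  0  1  1  2  2  3  0  0
So g(8) = 0.
For stack B, compute g(0), g(1), … with moves {6, 7}:
g(0) = mex{} = 0
g(1) = mex{} = 0
g(2) = mex{} = 0
g(3) = mex{} = 0
g(4) = mex{} = 0
g(5) = mex{} = 0
g(6) = mex{0} = 1
g(7) = mex{0} = 1
g(8) = mex{0} = 1
So g(8) = 1.
By the Sprague-Grundy theorem, the Grundy value of a sum of independent games is the XOR of the component values.
Combined value = 0 XOR 1 = 1.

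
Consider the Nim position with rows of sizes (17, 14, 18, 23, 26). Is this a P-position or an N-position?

P-position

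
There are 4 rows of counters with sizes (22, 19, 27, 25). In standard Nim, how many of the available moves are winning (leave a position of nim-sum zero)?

Nim-sum: 22 XOR 19 XOR 27 XOR 25 = 7.
The overall nim-sum is X = 7. A row of size p has a winning move iff p XOR X < p (reduce it to p XOR X).
  22: 22 XOR 7 = 17 < 22 — winning move (to 17).
  19: 19 XOR 7 = 20 ≥ 19 — no move.
  27: 27 XOR 7 = 28 ≥ 27 — no move.
  25: 25 XOR 7 = 30 ≥ 25 — no move.
That gives 1 winning move.

1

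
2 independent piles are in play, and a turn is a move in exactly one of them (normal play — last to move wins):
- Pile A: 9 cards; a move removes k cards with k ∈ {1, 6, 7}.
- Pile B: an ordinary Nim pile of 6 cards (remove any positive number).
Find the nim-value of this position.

For pile A, compute g(0), g(1), … with moves {1, 6, 7}:
g(0) = mex{} = 0
g(1) = mex{0} = 1
g(2) = mex{1} = 0
g(3) = mex{0} = 1
g(4) = mex{1} = 0
g(5) = mex{0} = 1
g(6) = mex{0,1} = 2
g(7) = mex{0,1,2} = 3
g(8) = mex{0,1,3} = 2
g(9) = mex{0,1,2} = 3
So g(9) = 3.
Pile B is a plain Nim pile of size 6, so its Grundy value is 6.
The value of a disjunctive sum is the nim-sum of the parts.
Combined value = 3 ⊕ 6 = 5.

5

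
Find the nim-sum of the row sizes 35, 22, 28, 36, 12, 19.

18

Nim-sum: 35 ^ 22 ^ 28 ^ 36 ^ 12 ^ 19 = 18.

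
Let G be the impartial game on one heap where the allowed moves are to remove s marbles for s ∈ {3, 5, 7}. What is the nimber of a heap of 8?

2

Build the Grundy sequence with g(k) = mex{g(k−s) : s ∈ {3, 5, 7}, s ≤ k}:
k:     0  1  2  3  4  5  6  7  8
g(k):  0  0  0  1  1  1  2  2  2
So g(8) = 2.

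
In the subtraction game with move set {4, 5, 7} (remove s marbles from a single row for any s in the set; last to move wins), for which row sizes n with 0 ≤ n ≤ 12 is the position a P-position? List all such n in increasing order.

0, 1, 2, 3, 11, 12

Grundy values for subtraction set {4, 5, 7}:
g(0) = mex{} = 0
g(1) = mex{} = 0
g(2) = mex{} = 0
g(3) = mex{} = 0
g(4) = mex{0} = 1
g(5) = mex{0} = 1
g(6) = mex{0} = 1
g(7) = mex{0} = 1
g(8) = mex{0,1} = 2
g(9) = mex{0,1} = 2
g(10) = mex{0,1} = 2
g(11) = mex{1} = 0
g(12) = mex{1,2} = 0
The P-positions (g = 0) in 0..12 are 0, 1, 2, 3, 11, 12.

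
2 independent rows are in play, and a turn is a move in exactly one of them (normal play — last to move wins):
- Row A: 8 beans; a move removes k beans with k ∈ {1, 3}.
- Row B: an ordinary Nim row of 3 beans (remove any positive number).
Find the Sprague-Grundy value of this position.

Grundy values for row A (subtraction set {1, 3}):
g(0) = mex{} = 0
g(1) = mex{0} = 1
g(2) = mex{1} = 0
g(3) = mex{0} = 1
g(4) = mex{1} = 0
g(5) = mex{0} = 1
g(6) = mex{1} = 0
g(7) = mex{0} = 1
g(8) = mex{1} = 0
So g(8) = 0.
Row B is a plain Nim row of size 3, so its Grundy value is 3.
The value of a disjunctive sum is the nim-sum of the parts.
Combined value = 0 XOR 3 = 3.

3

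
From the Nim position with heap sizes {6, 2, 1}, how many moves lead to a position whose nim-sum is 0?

1

Nim-sum: 6 ⊕ 2 ⊕ 1 = 5.
The overall nim-sum is X = 5. A heap of size p has a winning move iff p XOR X < p (reduce it to p XOR X).
  6: 6 XOR 5 = 3 < 6 — winning move (to 3).
  2: 2 XOR 5 = 7 ≥ 2 — no move.
  1: 1 XOR 5 = 4 ≥ 1 — no move.
That gives 1 winning move.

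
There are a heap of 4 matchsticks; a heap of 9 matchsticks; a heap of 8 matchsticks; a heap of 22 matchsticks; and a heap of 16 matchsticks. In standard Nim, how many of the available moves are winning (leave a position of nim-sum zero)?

1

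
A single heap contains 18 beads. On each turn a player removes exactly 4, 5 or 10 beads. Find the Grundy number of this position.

Compute g(0), g(1), … for moves {4, 5, 10}:
k:     0  1  2  3  4  5  6  7  8  9 10 11 12 13 14 15 16 17 18
g(k):  0  0  0  0  1  1  1  1  2  0  2  2  3  1  3  0  0  0  0
So g(18) = 0.

0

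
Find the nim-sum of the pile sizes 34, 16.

Write each in binary and XOR column by column:
  100010  (34)
  010000  (16)
  ------
  110010  (50)

50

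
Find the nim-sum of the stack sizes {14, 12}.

2

Nim-sum: 14 ⊕ 12 = 2.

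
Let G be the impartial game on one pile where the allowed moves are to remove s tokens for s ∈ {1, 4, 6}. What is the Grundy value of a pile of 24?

Grundy values for subtraction set {1, 4, 6}:
k:     0  1  2  3  4  5  6  7  8  9 10 11 12 13 14 15 16 17 18 19 20 21 22 23 24
g(k):  0  1  0  1  2  0  1  0  1  2  0  1  0  1  2  0  1  0  1  2  0  1  0  1  2
So g(24) = 2.

2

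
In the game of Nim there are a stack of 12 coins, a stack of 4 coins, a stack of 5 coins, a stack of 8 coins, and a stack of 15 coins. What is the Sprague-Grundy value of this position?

10

Compute the nim-sum pairwise:
12 XOR 4 = 8
8 XOR 5 = 13
13 XOR 8 = 5
5 XOR 15 = 10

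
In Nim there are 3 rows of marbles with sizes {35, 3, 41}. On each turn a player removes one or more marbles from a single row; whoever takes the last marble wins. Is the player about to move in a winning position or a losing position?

Compute the nim-sum pairwise:
35 ^ 3 = 32
32 ^ 41 = 9
The nim-sum is 9 ≠ 0, so this is an N-position: the player to move can win.

Winning position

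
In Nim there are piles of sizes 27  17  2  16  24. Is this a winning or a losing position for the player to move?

Losing position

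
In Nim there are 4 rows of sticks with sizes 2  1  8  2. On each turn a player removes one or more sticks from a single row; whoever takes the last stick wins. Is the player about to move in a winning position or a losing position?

Winning position

Nim-sum: 2 ⊕ 1 ⊕ 8 ⊕ 2 = 9.
The nim-sum is 9 ≠ 0, so this is an N-position: the player to move can win.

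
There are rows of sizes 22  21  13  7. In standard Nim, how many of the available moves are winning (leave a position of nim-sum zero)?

Compute the nim-sum pairwise:
22 ^ 21 = 3
3 ^ 13 = 14
14 ^ 7 = 9
The overall nim-sum is X = 9. A row of size p has a winning move iff p XOR X < p (reduce it to p XOR X).
  22: 22 XOR 9 = 31 ≥ 22 — no move.
  21: 21 XOR 9 = 28 ≥ 21 — no move.
  13: 13 XOR 9 = 4 < 13 — winning move (to 4).
  7: 7 XOR 9 = 14 ≥ 7 — no move.
That gives 1 winning move.

1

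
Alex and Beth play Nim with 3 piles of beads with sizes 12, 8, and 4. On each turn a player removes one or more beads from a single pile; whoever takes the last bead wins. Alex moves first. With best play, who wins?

Beth wins

Nim-sum: 12 XOR 8 XOR 4 = 0.
The nim-sum is 0, so this is a P-position: the player to move is in a losing position under optimal play; Alex is about to move from it and so loses — Beth wins.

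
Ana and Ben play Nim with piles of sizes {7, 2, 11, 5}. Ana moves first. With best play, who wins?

Ana wins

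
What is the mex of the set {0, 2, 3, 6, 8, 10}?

1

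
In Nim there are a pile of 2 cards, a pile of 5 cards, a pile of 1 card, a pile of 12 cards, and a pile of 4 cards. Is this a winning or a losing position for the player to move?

Nim-sum: 2 ^ 5 ^ 1 ^ 12 ^ 4 = 14.
The nim-sum is 14 ≠ 0, so this is an N-position: the player to move can win.

Winning position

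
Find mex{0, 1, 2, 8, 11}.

3

The values 0, 1, 2 are all present; 3 is the first non-negative integer missing from the set.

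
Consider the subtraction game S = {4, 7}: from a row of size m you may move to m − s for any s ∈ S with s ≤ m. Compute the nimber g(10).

Compute g(0), g(1), … for moves {4, 7}:
k:     0  1  2  3  4  5  6  7  8  9 10
g(k):  0  0  0  0  1  1  1  1  2  2  2
So g(10) = 2.

2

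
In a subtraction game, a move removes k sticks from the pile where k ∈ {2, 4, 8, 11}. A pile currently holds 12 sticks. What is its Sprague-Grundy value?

3

Build the Grundy sequence with g(k) = mex{g(k−s) : s ∈ {2, 4, 8, 11}, s ≤ k}:
g(0) = mex{} = 0
g(1) = mex{} = 0
g(2) = mex{0} = 1
g(3) = mex{0} = 1
g(4) = mex{0,1} = 2
g(5) = mex{0,1} = 2
g(6) = mex{1,2} = 0
g(7) = mex{1,2} = 0
g(8) = mex{0,2} = 1
g(9) = mex{0,2} = 1
g(10) = mex{0,1} = 2
g(11) = mex{0,1} = 2
g(12) = mex{0,1,2} = 3
So g(12) = 3.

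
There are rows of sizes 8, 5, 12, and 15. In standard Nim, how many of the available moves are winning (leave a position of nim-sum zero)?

3

Bitwise XOR of the heap sizes:
  1000  (8)
  0101  (5)
  1100  (12)
  1111  (15)
  ----
  1110  (14)
The overall nim-sum is X = 14. A row of size p has a winning move iff p XOR X < p (reduce it to p XOR X).
  8: 8 XOR 14 = 6 < 8 — winning move (to 6).
  5: 5 XOR 14 = 11 ≥ 5 — no move.
  12: 12 XOR 14 = 2 < 12 — winning move (to 2).
  15: 15 XOR 14 = 1 < 15 — winning move (to 1).
That gives 3 winning moves.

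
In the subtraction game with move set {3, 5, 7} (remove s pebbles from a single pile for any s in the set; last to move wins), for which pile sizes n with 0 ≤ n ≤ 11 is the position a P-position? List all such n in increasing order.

0, 1, 2, 10, 11

Grundy values for subtraction set {3, 5, 7}:
g(0) = mex{} = 0
g(1) = mex{} = 0
g(2) = mex{} = 0
g(3) = mex{0} = 1
g(4) = mex{0} = 1
g(5) = mex{0} = 1
g(6) = mex{0,1} = 2
g(7) = mex{0,1} = 2
g(8) = mex{0,1} = 2
g(9) = mex{0,1,2} = 3
g(10) = mex{1,2} = 0
g(11) = mex{1,2} = 0
The P-positions (g = 0) in 0..11 are 0, 1, 2, 10, 11.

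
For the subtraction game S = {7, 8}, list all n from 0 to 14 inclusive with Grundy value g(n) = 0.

0, 1, 2, 3, 4, 5, 6

Build the Grundy sequence with g(k) = mex{g(k−s) : s ∈ {7, 8}, s ≤ k}:
k:     0  1  2  3  4  5  6  7  8  9 10 11 12 13 14
g(k):  0  0  0  0  0  0  0  1  1  1  1  1  1  1  2
The P-positions (g = 0) in 0..14 are 0, 1, 2, 3, 4, 5, 6.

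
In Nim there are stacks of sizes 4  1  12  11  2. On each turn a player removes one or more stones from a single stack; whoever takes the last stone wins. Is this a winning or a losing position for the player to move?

Losing position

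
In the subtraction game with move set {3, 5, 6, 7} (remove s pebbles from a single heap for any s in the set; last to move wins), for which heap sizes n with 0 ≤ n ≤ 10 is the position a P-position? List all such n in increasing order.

0, 1, 2, 10

Grundy values for subtraction set {3, 5, 6, 7}:
g(0) = mex{} = 0
g(1) = mex{} = 0
g(2) = mex{} = 0
g(3) = mex{0} = 1
g(4) = mex{0} = 1
g(5) = mex{0} = 1
g(6) = mex{0,1} = 2
g(7) = mex{0,1} = 2
g(8) = mex{0,1} = 2
g(9) = mex{0,1,2} = 3
g(10) = mex{1,2} = 0
The P-positions (g = 0) in 0..10 are 0, 1, 2, 10.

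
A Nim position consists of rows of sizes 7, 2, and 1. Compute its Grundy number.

4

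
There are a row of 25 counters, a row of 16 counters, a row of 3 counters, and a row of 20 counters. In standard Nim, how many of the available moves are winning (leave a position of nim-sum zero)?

Nim-sum: 25 XOR 16 XOR 3 XOR 20 = 30.
The overall nim-sum is X = 30. A row of size p has a winning move iff p XOR X < p (reduce it to p XOR X).
  25: 25 XOR 30 = 7 < 25 — winning move (to 7).
  16: 16 XOR 30 = 14 < 16 — winning move (to 14).
  3: 3 XOR 30 = 29 ≥ 3 — no move.
  20: 20 XOR 30 = 10 < 20 — winning move (to 10).
That gives 3 winning moves.

3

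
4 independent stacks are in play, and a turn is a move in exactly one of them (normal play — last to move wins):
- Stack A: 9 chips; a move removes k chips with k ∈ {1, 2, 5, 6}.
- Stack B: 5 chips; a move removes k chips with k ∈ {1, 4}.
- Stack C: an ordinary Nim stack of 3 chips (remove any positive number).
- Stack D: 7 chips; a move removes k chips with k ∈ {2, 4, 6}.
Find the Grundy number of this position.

Grundy values for stack A (subtraction set {1, 2, 5, 6}):
g(0) = mex{} = 0
g(1) = mex{0} = 1
g(2) = mex{0,1} = 2
g(3) = mex{1,2} = 0
g(4) = mex{0,2} = 1
g(5) = mex{0,1} = 2
g(6) = mex{0,1,2} = 3
g(7) = mex{1,2,3} = 0
g(8) = mex{0,2,3} = 1
g(9) = mex{0,1} = 2
So g(9) = 2.
For stack B, compute g(0), g(1), … with moves {1, 4}:
g(0) = mex{} = 0
g(1) = mex{0} = 1
g(2) = mex{1} = 0
g(3) = mex{0} = 1
g(4) = mex{0,1} = 2
g(5) = mex{1,2} = 0
So g(5) = 0.
Stack C is a plain Nim stack of size 3, so its Grundy value is 3.
Build the Grundy sequence for stack D with g(k) = mex{g(k−s) : s ∈ {2, 4, 6}, s ≤ k}:
k:     0  1  2  3  4  5  6  7
g(k):  0  0  1  1  2  2  3  3
So g(7) = 3.
The value of a disjunctive sum is the nim-sum of the parts.
Combined value = 2 ⊕ 0 ⊕ 3 ⊕ 3 = 2.

2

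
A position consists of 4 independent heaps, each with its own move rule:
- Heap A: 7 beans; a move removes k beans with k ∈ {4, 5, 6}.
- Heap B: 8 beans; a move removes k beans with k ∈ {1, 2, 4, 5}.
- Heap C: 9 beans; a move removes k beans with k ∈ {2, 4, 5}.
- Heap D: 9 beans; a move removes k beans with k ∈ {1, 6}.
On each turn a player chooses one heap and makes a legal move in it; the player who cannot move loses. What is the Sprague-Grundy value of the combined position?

2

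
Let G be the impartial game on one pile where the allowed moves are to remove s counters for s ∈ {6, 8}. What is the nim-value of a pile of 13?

Grundy values for subtraction set {6, 8}:
k:     0  1  2  3  4  5  6  7  8  9 10 11 12 13
g(k):  0  0  0  0  0  0  1  1  1  1  1  1  2  2
So g(13) = 2.

2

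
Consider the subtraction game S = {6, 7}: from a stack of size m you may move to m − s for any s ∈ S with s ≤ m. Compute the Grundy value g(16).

Grundy values for subtraction set {6, 7}:
k:     0  1  2  3  4  5  6  7  8  9 10 11 12 13 14 15 16
g(k):  0  0  0  0  0  0  1  1  1  1  1  1  2  0  0  0  0
So g(16) = 0.

0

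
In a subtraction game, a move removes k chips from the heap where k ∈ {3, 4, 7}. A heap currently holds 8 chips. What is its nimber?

2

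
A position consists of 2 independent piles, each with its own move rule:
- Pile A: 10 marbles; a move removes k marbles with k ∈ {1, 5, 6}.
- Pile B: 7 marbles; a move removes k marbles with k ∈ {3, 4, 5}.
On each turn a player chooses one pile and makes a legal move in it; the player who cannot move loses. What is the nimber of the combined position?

For pile A, compute g(0), g(1), … with moves {1, 5, 6}:
k:     0  1  2  3  4  5  6  7  8  9 10
g(k):  0  1  0  1  0  1  2  3  2  3  2
So g(10) = 2.
Grundy values for pile B (subtraction set {3, 4, 5}):
k:     0  1  2  3  4  5  6  7
g(k):  0  0  0  1  1  1  2  2
So g(7) = 2.
The value of a disjunctive sum is the nim-sum of the parts.
Combined value = 2 XOR 2 = 0.

0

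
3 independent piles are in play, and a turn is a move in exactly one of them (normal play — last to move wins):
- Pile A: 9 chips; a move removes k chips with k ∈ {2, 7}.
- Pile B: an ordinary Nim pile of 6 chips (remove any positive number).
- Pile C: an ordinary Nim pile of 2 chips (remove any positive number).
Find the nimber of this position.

4

Build the Grundy sequence for pile A with g(k) = mex{g(k−s) : s ∈ {2, 7}, s ≤ k}:
g(0) = mex{} = 0
g(1) = mex{} = 0
g(2) = mex{0} = 1
g(3) = mex{0} = 1
g(4) = mex{1} = 0
g(5) = mex{1} = 0
g(6) = mex{0} = 1
g(7) = mex{0} = 1
g(8) = mex{0,1} = 2
g(9) = mex{1} = 0
So g(9) = 0.
Pile B is a plain Nim pile of size 6, so its Grundy value is 6.
Pile C is a plain Nim pile of size 2, so its Grundy value is 2.
The value of a disjunctive sum is the nim-sum of the parts.
Combined value = 0 XOR 6 XOR 2 = 4.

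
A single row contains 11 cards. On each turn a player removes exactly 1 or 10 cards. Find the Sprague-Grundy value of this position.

0

Compute g(0), g(1), … for moves {1, 10}:
g(0) = mex{} = 0
g(1) = mex{0} = 1
g(2) = mex{1} = 0
g(3) = mex{0} = 1
g(4) = mex{1} = 0
g(5) = mex{0} = 1
g(6) = mex{1} = 0
g(7) = mex{0} = 1
g(8) = mex{1} = 0
g(9) = mex{0} = 1
g(10) = mex{0,1} = 2
g(11) = mex{1,2} = 0
So g(11) = 0.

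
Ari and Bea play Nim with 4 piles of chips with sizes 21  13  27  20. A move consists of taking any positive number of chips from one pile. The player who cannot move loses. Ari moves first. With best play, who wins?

Ari wins

Compute the nim-sum pairwise:
21 ⊕ 13 = 24
24 ⊕ 27 = 3
3 ⊕ 20 = 23
The nim-sum is 23 ≠ 0, so this is an N-position: the player to move can win; Ari has a winning move.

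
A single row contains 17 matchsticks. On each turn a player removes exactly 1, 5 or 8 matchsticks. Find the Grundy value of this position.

0

Build the Grundy sequence with g(k) = mex{g(k−s) : s ∈ {1, 5, 8}, s ≤ k}:
k:     0  1  2  3  4  5  6  7  8  9 10 11 12 13 14 15 16 17
g(k):  0  1  0  1  0  1  0  1  2  3  2  3  2  0  1  0  1  0
So g(17) = 0.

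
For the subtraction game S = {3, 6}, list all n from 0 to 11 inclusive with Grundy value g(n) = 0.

0, 1, 2, 9, 10, 11

Build the Grundy sequence with g(k) = mex{g(k−s) : s ∈ {3, 6}, s ≤ k}:
k:     0  1  2  3  4  5  6  7  8  9 10 11
g(k):  0  0  0  1  1  1  2  2  2  0  0  0
The P-positions (g = 0) in 0..11 are 0, 1, 2, 9, 10, 11.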